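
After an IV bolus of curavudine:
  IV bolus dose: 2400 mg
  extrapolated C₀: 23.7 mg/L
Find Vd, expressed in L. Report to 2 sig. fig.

100 L

Vd = Dose / C₀ = 2400 / 23.7 = 101.3 L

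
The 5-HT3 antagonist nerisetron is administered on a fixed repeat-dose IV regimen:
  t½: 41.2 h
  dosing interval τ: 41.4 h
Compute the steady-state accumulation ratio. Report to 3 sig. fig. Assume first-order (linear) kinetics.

1.99

k = ln2 / t½ = 0.693147 / 41.2 = 0.01682 h⁻¹
e^(−kτ) = e^(−0.01682 × 41.4) = 0.4984
Accumulation ratio R = 1 / (1 − e^(−kτ)) = 1 / (1 − 0.4984) = 1.994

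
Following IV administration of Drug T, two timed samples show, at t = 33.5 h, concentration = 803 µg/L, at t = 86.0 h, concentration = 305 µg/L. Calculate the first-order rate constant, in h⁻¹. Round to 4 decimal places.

0.0184 h⁻¹

k = ln(C₁/C₂) / (t₂ − t₁) = ln(803/305) / (86.0 − 33.5)
  = 0.9680 / 52.50 = 0.01844 h⁻¹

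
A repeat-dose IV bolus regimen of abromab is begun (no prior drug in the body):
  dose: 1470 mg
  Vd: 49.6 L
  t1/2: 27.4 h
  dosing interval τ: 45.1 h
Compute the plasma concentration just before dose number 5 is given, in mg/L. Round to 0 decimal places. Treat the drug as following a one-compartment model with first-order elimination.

14 mg/L

C₀ per dose = Dose / Vd = 1470 / 49.6 = 29.64 mg/L
k = ln2 / t½ = 0.693147 / 27.4 = 0.02530 h⁻¹
Fraction remaining after one interval: r = e^(−kτ) = e^(−0.02530 × 45.1) = 0.3195
Before dose 5, 4 doses have been given (aged 1τ, 2τ, 3τ, 4τ).
C_trough = C₀ × (r + r² + … + r^4) = C₀ × r(1−r^4)/(1−r)
        = 29.64 × 0.3195 × (1 − 0.01042) / (1 − 0.3195) = 13.77 mg/L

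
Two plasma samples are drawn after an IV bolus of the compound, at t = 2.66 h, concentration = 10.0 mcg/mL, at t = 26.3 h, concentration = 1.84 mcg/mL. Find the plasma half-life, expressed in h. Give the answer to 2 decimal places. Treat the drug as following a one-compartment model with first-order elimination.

k = ln(C₁/C₂) / (t₂ − t₁) = ln(10.0/1.84) / (26.3 − 2.66)
  = 1.693 / 23.64 = 0.07162 h⁻¹
t½ = ln2 / k = 0.693147 / 0.07162 = 9.678 h

9.68 h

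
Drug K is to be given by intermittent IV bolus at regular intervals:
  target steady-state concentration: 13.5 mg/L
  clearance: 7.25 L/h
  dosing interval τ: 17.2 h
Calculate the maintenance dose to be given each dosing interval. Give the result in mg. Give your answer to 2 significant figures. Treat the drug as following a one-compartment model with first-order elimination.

1700 mg

At steady state, Dose/τ = Css × CL.
Dose = Css × CL × τ = 13.5 × 7.250 × 17.2 = 1683 mg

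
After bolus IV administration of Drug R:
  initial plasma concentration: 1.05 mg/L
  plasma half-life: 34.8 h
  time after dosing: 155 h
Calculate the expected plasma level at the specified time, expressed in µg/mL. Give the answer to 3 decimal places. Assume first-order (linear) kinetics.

k = ln2 / t½ = 0.693147 / 34.8 = 0.01992 h⁻¹
C = C₀ · e^(−k·t) = 1.050 × e^(−0.01992 × 155)
  = 1.050 × 0.04561 = 0.04789 mg/L
(0.04789 mg/L = 0.04789 µg/mL)

0.048 µg/mL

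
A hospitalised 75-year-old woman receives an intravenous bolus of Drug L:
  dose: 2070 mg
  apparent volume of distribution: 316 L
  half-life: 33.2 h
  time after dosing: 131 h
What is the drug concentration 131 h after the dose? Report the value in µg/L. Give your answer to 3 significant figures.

425 µg/L

C₀ = Dose / Vd = 2070 / 316 = 6.551 mg/L
k = ln2 / t½ = 0.693147 / 33.2 = 0.02088 h⁻¹
C = C₀ · e^(−k·t) = 6.551 × e^(−0.02088 × 131)
  = 6.551 × 0.06488 = 0.4250 mg/L
Convert: 0.4250 mg/L × 1000 = 425.0 µg/L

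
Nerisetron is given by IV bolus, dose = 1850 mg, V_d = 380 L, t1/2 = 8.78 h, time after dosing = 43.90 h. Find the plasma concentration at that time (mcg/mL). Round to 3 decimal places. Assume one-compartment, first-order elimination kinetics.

C₀ = Dose / Vd = 1850 / 380 = 4.868 mg/L
k = ln2 / t½ = 0.693147 / 8.78 = 0.07895 h⁻¹
t / t½ = 43.90 / 8.78 = 5 half-lives
C = C₀ × (1/2)^5 = 4.868 × 0.03125 = 0.1521 mg/L
(0.1521 mg/L = 0.1521 mcg/mL)

0.152 mcg/mL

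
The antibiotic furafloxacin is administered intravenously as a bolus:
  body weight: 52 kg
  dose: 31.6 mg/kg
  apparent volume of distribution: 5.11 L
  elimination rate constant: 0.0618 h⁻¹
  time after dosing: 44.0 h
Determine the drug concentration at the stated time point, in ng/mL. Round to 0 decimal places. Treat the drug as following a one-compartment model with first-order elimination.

Total dose = 31.6 × 52 = 1643 mg
C₀ = Dose / Vd = 1643 / 5.11 = 321.5 mg/L
C = C₀ · e^(−k·t) = 321.5 × e^(−0.06180 × 44.0)
  = 321.5 × 0.06593 = 21.20 mg/L
Convert: 21.20 mg/L × 1000 = 21200 ng/mL

21200 ng/mL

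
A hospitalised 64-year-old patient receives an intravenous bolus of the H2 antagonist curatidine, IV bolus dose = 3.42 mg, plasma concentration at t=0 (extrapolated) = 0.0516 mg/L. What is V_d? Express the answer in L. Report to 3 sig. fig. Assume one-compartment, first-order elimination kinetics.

66.3 L

Vd = Dose / C₀ = 3.420 / 0.0516 = 66.28 L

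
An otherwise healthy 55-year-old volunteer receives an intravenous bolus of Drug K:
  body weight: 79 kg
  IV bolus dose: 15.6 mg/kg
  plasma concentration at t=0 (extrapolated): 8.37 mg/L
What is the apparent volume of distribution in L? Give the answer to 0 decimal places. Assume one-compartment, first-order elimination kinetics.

Dose = 15.6 × 79 = 1232 mg
Vd = Dose / C₀ = 1232 / 8.37 = 147.2 L

147 L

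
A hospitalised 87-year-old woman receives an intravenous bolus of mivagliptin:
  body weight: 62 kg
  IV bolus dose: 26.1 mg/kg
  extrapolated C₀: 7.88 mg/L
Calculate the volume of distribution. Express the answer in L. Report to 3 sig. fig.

205 L

Dose = 26.1 × 62 = 1618 mg
Vd = Dose / C₀ = 1618 / 7.88 = 205.3 L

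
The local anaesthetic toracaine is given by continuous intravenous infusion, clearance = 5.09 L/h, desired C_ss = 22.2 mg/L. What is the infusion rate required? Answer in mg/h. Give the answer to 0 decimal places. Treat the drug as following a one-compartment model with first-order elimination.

113 mg/h

At steady state, infusion rate R₀ = Css × CL = 22.2 × 5.090 = 113.0 mg/h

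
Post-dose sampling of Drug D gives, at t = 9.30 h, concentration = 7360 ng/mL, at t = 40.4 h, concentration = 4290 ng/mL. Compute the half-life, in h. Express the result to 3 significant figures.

39.9 h

k = ln(C₁/C₂) / (t₂ − t₁) = ln(7360/4290) / (40.4 − 9.30)
  = 0.5398 / 31.10 = 0.01736 h⁻¹
t½ = ln2 / k = 0.693147 / 0.01736 = 39.93 h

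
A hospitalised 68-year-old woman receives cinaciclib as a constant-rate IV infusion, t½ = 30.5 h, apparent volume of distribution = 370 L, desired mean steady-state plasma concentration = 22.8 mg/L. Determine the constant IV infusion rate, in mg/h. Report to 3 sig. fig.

k = ln2 / t½ = 0.693147 / 30.5 = 0.02273 h⁻¹
CL = k × Vd = 0.02273 × 370 = 8.410 L/h
At steady state, infusion rate R₀ = Css × CL = 22.8 × 8.410 = 191.7 mg/h

192 mg/h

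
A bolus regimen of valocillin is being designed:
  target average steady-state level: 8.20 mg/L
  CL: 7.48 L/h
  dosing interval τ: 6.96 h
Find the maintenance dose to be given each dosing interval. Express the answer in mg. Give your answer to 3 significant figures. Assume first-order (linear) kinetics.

427 mg

At steady state, Dose/τ = Css × CL.
Dose = Css × CL × τ = 8.20 × 7.480 × 6.96 = 426.9 mg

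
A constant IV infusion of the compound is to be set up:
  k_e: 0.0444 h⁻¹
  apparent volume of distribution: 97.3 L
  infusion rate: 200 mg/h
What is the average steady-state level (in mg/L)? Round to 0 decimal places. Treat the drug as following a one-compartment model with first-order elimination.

46 mg/L

CL = k × Vd = 0.04440 × 97.3 = 4.320 L/h
At steady state Css = R₀ / CL = 200 / 4.320 = 46.30 mg/L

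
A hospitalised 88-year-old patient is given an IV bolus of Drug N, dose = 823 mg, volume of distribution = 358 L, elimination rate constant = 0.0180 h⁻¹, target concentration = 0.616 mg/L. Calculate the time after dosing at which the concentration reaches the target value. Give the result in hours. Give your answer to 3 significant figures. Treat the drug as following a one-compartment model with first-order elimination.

73.2 h

C₀ = Dose / Vd = 823.0 / 358 = 2.299 mg/L
t = ln(C₀ / C) / k = ln(2.299 / 0.616) / 0.01800
  = ln(3.732) / 0.01800 = 1.317 / 0.01800 = 73.17 h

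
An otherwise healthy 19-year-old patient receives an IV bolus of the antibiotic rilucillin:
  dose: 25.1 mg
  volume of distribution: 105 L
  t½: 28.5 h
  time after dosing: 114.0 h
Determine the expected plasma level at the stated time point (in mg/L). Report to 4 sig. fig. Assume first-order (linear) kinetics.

0.01494 mg/L

C₀ = Dose / Vd = 25.10 / 105 = 0.2390 mg/L
k = ln2 / t½ = 0.693147 / 28.5 = 0.02432 h⁻¹
t / t½ = 114.0 / 28.5 = 4 half-lives
C = C₀ × (1/2)^4 = 0.2390 × 0.06250 = 0.01494 mg/L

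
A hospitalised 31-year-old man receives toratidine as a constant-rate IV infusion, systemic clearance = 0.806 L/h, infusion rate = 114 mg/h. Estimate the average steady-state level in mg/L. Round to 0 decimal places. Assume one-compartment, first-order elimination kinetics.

141 mg/L

At steady state Css = R₀ / CL = 114 / 0.8060 = 141.4 mg/L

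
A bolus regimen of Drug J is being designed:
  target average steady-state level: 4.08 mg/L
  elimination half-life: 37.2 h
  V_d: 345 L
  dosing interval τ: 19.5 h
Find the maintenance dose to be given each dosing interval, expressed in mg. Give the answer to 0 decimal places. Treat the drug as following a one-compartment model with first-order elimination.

511 mg

k = ln2 / t½ = 0.693147 / 37.2 = 0.01863 h⁻¹
CL = k × Vd = 0.01863 × 345 = 6.427 L/h
At steady state, Dose/τ = Css × CL.
Dose = Css × CL × τ = 4.08 × 6.427 × 19.5 = 511.3 mg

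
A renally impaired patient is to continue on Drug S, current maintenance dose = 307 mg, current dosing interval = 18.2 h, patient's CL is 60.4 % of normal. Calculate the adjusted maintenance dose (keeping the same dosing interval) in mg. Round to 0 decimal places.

To keep the same average steady-state level, dosing rate must scale with clearance.
CL ratio = 60.4 / 100 = 0.6040
New dose (same interval) = 307 × 0.6040 = 185.4 mg

185 mg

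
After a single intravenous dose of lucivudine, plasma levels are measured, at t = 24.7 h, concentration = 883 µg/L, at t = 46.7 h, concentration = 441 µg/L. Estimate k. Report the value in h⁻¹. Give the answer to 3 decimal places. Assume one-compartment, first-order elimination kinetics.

0.032 h⁻¹

k = ln(C₁/C₂) / (t₂ − t₁) = ln(883/441) / (46.7 − 24.7)
  = 0.6943 / 22.00 = 0.03156 h⁻¹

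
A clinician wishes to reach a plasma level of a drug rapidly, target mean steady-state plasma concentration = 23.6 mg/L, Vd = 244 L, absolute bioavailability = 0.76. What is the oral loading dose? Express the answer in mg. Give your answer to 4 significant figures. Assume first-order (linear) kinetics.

LD = Css × Vd / F = 23.6 × 244 / 0.76 = 7577 mg

7577 mg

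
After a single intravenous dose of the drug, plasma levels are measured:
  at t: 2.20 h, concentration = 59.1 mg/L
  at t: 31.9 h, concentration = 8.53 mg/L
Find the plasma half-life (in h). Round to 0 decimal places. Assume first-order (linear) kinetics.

k = ln(C₁/C₂) / (t₂ − t₁) = ln(59.1/8.53) / (31.9 − 2.20)
  = 1.936 / 29.70 = 0.06519 h⁻¹
t½ = ln2 / k = 0.693147 / 0.06519 = 10.63 h

11 h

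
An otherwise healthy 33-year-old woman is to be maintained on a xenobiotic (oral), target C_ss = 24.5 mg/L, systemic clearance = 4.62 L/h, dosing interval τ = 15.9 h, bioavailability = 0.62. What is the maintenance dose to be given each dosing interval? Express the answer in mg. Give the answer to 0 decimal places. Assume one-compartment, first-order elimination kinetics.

2903 mg

At steady state, F × (Dose/τ) = Css × CL.
Dose = Css × CL × τ / F = 24.5 × 4.620 × 15.9 / 0.62 = 2903 mg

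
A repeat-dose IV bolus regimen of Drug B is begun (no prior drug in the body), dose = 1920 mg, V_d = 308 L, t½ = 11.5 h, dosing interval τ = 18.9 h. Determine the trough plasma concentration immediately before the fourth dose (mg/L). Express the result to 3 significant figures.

2.84 mg/L

C₀ per dose = Dose / Vd = 1920 / 308 = 6.234 mg/L
k = ln2 / t½ = 0.693147 / 11.5 = 0.06027 h⁻¹
Fraction remaining after one interval: r = e^(−kτ) = e^(−0.06027 × 18.9) = 0.3201
Before dose 4, 3 doses have been given (aged 1τ, 2τ, 3τ).
C_trough = C₀ × (r + r² + … + r^3) = C₀ × r(1−r^3)/(1−r)
        = 6.234 × 0.3201 × (1 − 0.03280) / (1 − 0.3201) = 2.839 mg/L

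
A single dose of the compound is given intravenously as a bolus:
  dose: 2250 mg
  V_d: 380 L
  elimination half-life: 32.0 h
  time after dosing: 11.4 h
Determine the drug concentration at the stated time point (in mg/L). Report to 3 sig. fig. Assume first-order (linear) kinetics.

C₀ = Dose / Vd = 2250 / 380 = 5.921 mg/L
k = ln2 / t½ = 0.693147 / 32.0 = 0.02166 h⁻¹
C = C₀ · e^(−k·t) = 5.921 × e^(−0.02166 × 11.4)
  = 5.921 × 0.7812 = 4.625 mg/L

4.63 mg/L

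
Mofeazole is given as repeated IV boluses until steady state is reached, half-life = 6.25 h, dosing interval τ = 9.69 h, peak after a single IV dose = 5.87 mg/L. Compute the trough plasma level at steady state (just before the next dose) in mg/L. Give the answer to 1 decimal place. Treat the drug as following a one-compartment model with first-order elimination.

k = ln2 / t½ = 0.693147 / 6.25 = 0.1109 h⁻¹
e^(−kτ) = e^(−0.1109 × 9.69) = 0.3414
Accumulation ratio R = 1 / (1 − e^(−kτ)) = 1 / (1 − 0.3414) = 1.518
Steady-state trough = C₀ × R × e^(−kτ) = 5.87 × 1.518 × 0.3414 = 3.042 mg/L

3.0 mg/L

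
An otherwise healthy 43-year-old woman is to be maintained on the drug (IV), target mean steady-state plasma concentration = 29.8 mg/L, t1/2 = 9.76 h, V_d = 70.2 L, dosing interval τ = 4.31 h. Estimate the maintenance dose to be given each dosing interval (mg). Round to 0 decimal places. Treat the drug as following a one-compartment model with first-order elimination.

k = ln2 / t½ = 0.693147 / 9.76 = 0.07102 h⁻¹
CL = k × Vd = 0.07102 × 70.2 = 4.986 L/h
At steady state, Dose/τ = Css × CL.
Dose = Css × CL × τ = 29.8 × 4.986 × 4.31 = 640.4 mg

640 mg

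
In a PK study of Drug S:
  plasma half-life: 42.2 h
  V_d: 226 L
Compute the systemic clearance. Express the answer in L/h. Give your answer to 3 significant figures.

k = ln2 / t½ = 0.693147 / 42.2 = 0.01643 h⁻¹
CL = k × Vd = 0.01643 × 226 = 3.713 L/h

3.71 L/h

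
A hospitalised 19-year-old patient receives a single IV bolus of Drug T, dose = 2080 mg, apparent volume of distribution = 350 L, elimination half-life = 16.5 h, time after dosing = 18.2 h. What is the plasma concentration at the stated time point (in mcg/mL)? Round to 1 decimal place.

2.8 mcg/mL

C₀ = Dose / Vd = 2080 / 350 = 5.943 mg/L
k = ln2 / t½ = 0.693147 / 16.5 = 0.04201 h⁻¹
C = C₀ · e^(−k·t) = 5.943 × e^(−0.04201 × 18.2)
  = 5.943 × 0.4655 = 2.766 mg/L
(2.766 mg/L = 2.766 mcg/mL)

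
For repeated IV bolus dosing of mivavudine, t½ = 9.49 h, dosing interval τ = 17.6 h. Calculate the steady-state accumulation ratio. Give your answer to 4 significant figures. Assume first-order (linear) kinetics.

1.382

k = ln2 / t½ = 0.693147 / 9.49 = 0.07304 h⁻¹
e^(−kτ) = e^(−0.07304 × 17.6) = 0.2765
Accumulation ratio R = 1 / (1 − e^(−kτ)) = 1 / (1 − 0.2765) = 1.382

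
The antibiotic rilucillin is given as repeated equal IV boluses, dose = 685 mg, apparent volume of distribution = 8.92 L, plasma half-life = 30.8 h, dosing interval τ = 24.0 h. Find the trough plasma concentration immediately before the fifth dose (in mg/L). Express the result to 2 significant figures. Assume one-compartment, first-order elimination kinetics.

95 mg/L

C₀ per dose = Dose / Vd = 685 / 8.92 = 76.79 mg/L
k = ln2 / t½ = 0.693147 / 30.8 = 0.02250 h⁻¹
Fraction remaining after one interval: r = e^(−kτ) = e^(−0.02250 × 24.0) = 0.5827
Before dose 5, 4 doses have been given (aged 1τ, 2τ, 3τ, 4τ).
C_trough = C₀ × (r + r² + … + r^4) = C₀ × r(1−r^4)/(1−r)
        = 76.79 × 0.5827 × (1 − 0.1153) / (1 − 0.5827) = 94.86 mg/L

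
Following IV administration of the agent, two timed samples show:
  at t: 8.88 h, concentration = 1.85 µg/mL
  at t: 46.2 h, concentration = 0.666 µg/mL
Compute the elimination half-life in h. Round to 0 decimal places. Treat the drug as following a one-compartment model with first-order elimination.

k = ln(C₁/C₂) / (t₂ − t₁) = ln(1.85/0.666) / (46.2 − 8.88)
  = 1.022 / 37.32 = 0.02738 h⁻¹
t½ = ln2 / k = 0.693147 / 0.02738 = 25.32 h

25 h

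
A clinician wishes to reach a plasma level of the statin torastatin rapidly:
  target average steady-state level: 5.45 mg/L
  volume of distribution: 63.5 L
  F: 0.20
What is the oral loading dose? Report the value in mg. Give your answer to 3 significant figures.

1730 mg

LD = Css × Vd / F = 5.45 × 63.5 / 0.20 = 1730 mg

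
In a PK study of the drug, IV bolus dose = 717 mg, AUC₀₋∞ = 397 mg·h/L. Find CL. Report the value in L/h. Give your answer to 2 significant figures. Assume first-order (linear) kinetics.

1.8 L/h

CL = Dose / AUC = 717 / 397 = 1.806 L/h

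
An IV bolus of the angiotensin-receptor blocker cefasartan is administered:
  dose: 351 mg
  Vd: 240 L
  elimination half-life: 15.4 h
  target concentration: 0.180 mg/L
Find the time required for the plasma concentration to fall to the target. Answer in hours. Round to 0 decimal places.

C₀ = Dose / Vd = 351.0 / 240 = 1.463 mg/L
k = ln2 / t½ = 0.693147 / 15.4 = 0.04501 h⁻¹
t = ln(C₀ / C) / k = ln(1.463 / 0.180) / 0.04501
  = ln(8.128) / 0.04501 = 2.095 / 0.04501 = 46.55 h

47 h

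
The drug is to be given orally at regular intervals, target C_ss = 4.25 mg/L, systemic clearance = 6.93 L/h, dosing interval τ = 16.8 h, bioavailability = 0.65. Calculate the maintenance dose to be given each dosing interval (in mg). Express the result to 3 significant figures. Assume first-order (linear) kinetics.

At steady state, F × (Dose/τ) = Css × CL.
Dose = Css × CL × τ / F = 4.25 × 6.930 × 16.8 / 0.65 = 761.2 mg

761 mg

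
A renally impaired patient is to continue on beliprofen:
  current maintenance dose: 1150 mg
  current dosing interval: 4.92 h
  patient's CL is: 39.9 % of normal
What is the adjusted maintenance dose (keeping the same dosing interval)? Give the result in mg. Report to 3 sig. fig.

459 mg

To keep the same average steady-state level, dosing rate must scale with clearance.
CL ratio = 39.9 / 100 = 0.3990
New dose (same interval) = 1150 × 0.3990 = 458.9 mg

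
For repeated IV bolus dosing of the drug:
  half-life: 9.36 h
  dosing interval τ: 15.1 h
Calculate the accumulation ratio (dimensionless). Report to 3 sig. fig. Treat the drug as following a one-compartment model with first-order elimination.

k = ln2 / t½ = 0.693147 / 9.36 = 0.07405 h⁻¹
e^(−kτ) = e^(−0.07405 × 15.1) = 0.3269
Accumulation ratio R = 1 / (1 − e^(−kτ)) = 1 / (1 − 0.3269) = 1.486

1.49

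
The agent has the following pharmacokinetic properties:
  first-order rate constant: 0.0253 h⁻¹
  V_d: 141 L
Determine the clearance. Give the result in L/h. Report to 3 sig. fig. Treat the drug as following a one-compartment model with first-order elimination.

3.57 L/h

CL = k × Vd = 0.0253 × 141 = 3.567 L/h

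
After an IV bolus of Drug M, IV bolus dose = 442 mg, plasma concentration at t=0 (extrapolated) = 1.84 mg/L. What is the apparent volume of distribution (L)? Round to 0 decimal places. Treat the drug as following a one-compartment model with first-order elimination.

240 L

Vd = Dose / C₀ = 442.0 / 1.84 = 240.2 L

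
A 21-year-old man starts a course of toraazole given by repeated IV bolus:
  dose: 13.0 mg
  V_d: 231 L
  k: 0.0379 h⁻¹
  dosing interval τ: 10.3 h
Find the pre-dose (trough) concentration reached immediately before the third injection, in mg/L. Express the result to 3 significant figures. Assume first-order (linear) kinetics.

C₀ per dose = Dose / Vd = 13.0 / 231 = 0.05628 mg/L
Fraction remaining after one interval: r = e^(−kτ) = e^(−0.03790 × 10.3) = 0.6768
Before dose 3, 2 doses have been given (aged 1τ, 2τ).
C_trough = C₀ × (r + r²) = 0.05628 × (0.6768 + 0.4581) = 0.06387 mg/L

0.0639 mg/L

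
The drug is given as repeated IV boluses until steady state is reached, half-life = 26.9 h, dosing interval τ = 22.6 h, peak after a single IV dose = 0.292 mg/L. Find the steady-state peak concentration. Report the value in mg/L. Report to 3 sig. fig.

k = ln2 / t½ = 0.693147 / 26.9 = 0.02577 h⁻¹
e^(−kτ) = e^(−0.02577 × 22.6) = 0.5586
Accumulation ratio R = 1 / (1 − e^(−kτ)) = 1 / (1 − 0.5586) = 2.266
Steady-state peak = C₀ × R = 0.292 × 2.266 = 0.6617 mg/L

0.662 mg/L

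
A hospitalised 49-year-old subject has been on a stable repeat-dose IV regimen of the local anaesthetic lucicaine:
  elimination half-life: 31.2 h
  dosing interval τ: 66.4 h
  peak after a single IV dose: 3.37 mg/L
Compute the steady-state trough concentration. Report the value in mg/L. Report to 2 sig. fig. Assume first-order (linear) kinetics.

1.0 mg/L

k = ln2 / t½ = 0.693147 / 31.2 = 0.02222 h⁻¹
e^(−kτ) = e^(−0.02222 × 66.4) = 0.2287
Accumulation ratio R = 1 / (1 − e^(−kτ)) = 1 / (1 − 0.2287) = 1.297
Steady-state trough = C₀ × R × e^(−kτ) = 3.37 × 1.297 × 0.2287 = 0.9996 mg/L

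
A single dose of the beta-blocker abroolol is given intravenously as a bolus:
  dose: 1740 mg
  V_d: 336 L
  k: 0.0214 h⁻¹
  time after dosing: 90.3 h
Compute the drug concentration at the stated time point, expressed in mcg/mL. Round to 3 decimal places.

0.750 mcg/mL

C₀ = Dose / Vd = 1740 / 336 = 5.179 mg/L
C = C₀ · e^(−k·t) = 5.179 × e^(−0.02140 × 90.3)
  = 5.179 × 0.1448 = 0.7499 mg/L
(0.7499 mg/L = 0.7499 mcg/mL)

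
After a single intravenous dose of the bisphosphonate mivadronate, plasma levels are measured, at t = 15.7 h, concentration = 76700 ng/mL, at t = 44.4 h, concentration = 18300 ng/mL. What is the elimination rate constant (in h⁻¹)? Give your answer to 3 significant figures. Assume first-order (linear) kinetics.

k = ln(C₁/C₂) / (t₂ − t₁) = ln(76700/18300) / (44.4 − 15.7)
  = 1.433 / 28.70 = 0.04993 h⁻¹

0.0499 h⁻¹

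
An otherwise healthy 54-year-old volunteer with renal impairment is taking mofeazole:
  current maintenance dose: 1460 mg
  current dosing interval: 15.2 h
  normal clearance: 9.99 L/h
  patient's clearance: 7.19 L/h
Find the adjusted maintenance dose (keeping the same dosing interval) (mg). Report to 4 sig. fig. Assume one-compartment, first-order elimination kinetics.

To keep the same average steady-state level, dosing rate must scale with clearance.
CL ratio = 7.19 / 9.99 = 0.7197
New dose (same interval) = 1460 × 0.7197 = 1051 mg

1051 mg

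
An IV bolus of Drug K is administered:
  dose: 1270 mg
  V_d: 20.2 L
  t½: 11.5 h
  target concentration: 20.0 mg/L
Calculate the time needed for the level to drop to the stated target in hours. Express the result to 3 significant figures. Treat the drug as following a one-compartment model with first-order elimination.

19.0 h

C₀ = Dose / Vd = 1270 / 20.2 = 62.87 mg/L
k = ln2 / t½ = 0.693147 / 11.5 = 0.06027 h⁻¹
t = ln(C₀ / C) / k = ln(62.87 / 20.0) / 0.06027
  = ln(3.144) / 0.06027 = 1.145 / 0.06027 = 19.00 h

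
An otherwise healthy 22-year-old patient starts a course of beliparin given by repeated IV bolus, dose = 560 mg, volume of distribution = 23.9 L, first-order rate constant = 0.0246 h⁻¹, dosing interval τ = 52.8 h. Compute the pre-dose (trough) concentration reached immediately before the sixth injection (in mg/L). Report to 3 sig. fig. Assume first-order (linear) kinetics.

8.78 mg/L

C₀ per dose = Dose / Vd = 560 / 23.9 = 23.43 mg/L
Fraction remaining after one interval: r = e^(−kτ) = e^(−0.02460 × 52.8) = 0.2728
Before dose 6, 5 doses have been given (aged 1τ, 2τ, 3τ, 4τ, 5τ).
C_trough = C₀ × (r + r² + … + r^5) = C₀ × r(1−r^5)/(1−r)
        = 23.43 × 0.2728 × (1 − 0.001511) / (1 − 0.2728) = 8.776 mg/L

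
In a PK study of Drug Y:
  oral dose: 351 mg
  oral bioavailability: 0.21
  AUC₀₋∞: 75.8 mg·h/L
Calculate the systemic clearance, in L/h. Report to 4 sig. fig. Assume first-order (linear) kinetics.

0.9724 L/h

CL = F·Dose / AUC = 0.21 × 351 / 75.8 = 0.9724 L/h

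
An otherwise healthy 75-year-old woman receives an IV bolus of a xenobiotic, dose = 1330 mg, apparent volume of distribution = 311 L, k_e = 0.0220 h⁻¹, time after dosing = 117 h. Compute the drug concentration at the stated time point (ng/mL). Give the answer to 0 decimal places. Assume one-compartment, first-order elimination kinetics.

C₀ = Dose / Vd = 1330 / 311 = 4.277 mg/L
C = C₀ · e^(−k·t) = 4.277 × e^(−0.02200 × 117)
  = 4.277 × 0.07623 = 0.3260 mg/L
Convert: 0.3260 mg/L × 1000 = 326.0 ng/mL

326 ng/mL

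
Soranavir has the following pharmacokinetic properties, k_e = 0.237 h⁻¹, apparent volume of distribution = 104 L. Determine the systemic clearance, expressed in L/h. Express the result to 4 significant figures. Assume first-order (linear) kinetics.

CL = k × Vd = 0.237 × 104 = 24.65 L/h

24.65 L/h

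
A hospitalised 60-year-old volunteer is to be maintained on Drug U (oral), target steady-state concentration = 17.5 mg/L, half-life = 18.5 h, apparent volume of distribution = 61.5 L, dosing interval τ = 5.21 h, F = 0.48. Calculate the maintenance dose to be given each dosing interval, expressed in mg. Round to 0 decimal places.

k = ln2 / t½ = 0.693147 / 18.5 = 0.03747 h⁻¹
CL = k × Vd = 0.03747 × 61.5 = 2.304 L/h
At steady state, F × (Dose/τ) = Css × CL.
Dose = Css × CL × τ / F = 17.5 × 2.304 × 5.21 / 0.48 = 437.6 mg

438 mg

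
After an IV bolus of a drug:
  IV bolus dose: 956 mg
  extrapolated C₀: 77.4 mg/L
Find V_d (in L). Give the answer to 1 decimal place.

12.4 L

Vd = Dose / C₀ = 956.0 / 77.4 = 12.35 L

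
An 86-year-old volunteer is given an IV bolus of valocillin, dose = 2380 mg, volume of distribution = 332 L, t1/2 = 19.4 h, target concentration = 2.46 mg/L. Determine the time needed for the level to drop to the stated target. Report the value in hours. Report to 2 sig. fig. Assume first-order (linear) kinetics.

C₀ = Dose / Vd = 2380 / 332 = 7.169 mg/L
k = ln2 / t½ = 0.693147 / 19.4 = 0.03573 h⁻¹
t = ln(C₀ / C) / k = ln(7.169 / 2.46) / 0.03573
  = ln(2.914) / 0.03573 = 1.070 / 0.03573 = 29.95 h

30 h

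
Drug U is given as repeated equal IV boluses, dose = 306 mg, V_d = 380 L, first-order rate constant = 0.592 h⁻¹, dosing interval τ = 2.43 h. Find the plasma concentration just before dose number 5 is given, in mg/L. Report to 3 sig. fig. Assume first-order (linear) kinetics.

C₀ per dose = Dose / Vd = 306 / 380 = 0.8053 mg/L
Fraction remaining after one interval: r = e^(−kτ) = e^(−0.5920 × 2.43) = 0.2373
Before dose 5, 4 doses have been given (aged 1τ, 2τ, 3τ, 4τ).
C_trough = C₀ × (r + r² + … + r^4) = C₀ × r(1−r^4)/(1−r)
        = 0.8053 × 0.2373 × (1 − 0.003171) / (1 − 0.2373) = 0.2498 mg/L

0.250 mg/L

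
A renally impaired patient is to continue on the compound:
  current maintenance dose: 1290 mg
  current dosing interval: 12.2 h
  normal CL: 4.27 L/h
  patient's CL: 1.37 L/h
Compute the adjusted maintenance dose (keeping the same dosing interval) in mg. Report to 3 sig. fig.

To keep the same average steady-state level, dosing rate must scale with clearance.
CL ratio = 1.37 / 4.27 = 0.3208
New dose (same interval) = 1290 × 0.3208 = 413.8 mg

414 mg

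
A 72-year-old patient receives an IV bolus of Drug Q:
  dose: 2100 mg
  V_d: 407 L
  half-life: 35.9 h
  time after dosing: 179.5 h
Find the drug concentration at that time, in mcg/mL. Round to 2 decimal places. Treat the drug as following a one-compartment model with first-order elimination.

C₀ = Dose / Vd = 2100 / 407 = 5.160 mg/L
k = ln2 / t½ = 0.693147 / 35.9 = 0.01931 h⁻¹
t / t½ = 179.5 / 35.9 = 5 half-lives
C = C₀ × (1/2)^5 = 5.160 × 0.03125 = 0.1613 mg/L
(0.1613 mg/L = 0.1613 mcg/mL)

0.16 mcg/mL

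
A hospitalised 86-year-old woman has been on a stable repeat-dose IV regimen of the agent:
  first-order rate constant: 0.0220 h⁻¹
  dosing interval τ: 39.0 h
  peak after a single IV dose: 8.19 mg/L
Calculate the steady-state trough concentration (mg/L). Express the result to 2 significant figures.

6.0 mg/L

e^(−kτ) = e^(−0.02200 × 39.0) = 0.4240
Accumulation ratio R = 1 / (1 − e^(−kτ)) = 1 / (1 − 0.4240) = 1.736
Steady-state trough = C₀ × R × e^(−kτ) = 8.19 × 1.736 × 0.4240 = 6.028 mg/L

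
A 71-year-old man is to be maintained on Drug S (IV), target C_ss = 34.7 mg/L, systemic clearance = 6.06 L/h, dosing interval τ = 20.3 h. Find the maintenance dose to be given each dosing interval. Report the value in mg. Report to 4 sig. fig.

4269 mg

At steady state, Dose/τ = Css × CL.
Dose = Css × CL × τ = 34.7 × 6.060 × 20.3 = 4269 mg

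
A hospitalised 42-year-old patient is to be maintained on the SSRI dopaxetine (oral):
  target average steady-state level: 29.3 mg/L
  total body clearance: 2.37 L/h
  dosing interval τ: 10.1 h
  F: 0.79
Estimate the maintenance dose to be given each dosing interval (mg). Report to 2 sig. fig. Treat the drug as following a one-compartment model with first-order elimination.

890 mg

At steady state, F × (Dose/τ) = Css × CL.
Dose = Css × CL × τ / F = 29.3 × 2.370 × 10.1 / 0.79 = 887.8 mg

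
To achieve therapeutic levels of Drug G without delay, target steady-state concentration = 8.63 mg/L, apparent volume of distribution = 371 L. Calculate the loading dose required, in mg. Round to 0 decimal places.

LD = Css × Vd = 8.63 × 371 = 3202 mg

3202 mg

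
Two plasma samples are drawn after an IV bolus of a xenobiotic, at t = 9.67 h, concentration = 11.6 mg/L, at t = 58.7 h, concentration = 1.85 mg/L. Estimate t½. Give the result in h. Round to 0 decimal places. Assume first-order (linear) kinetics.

19 h

k = ln(C₁/C₂) / (t₂ − t₁) = ln(11.6/1.85) / (58.7 − 9.67)
  = 1.836 / 49.03 = 0.03745 h⁻¹
t½ = ln2 / k = 0.693147 / 0.03745 = 18.51 h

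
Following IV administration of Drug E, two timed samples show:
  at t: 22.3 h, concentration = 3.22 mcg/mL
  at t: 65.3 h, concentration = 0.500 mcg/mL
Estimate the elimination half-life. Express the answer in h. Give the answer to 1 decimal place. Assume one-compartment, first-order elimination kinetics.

16.0 h

k = ln(C₁/C₂) / (t₂ − t₁) = ln(3.22/0.500) / (65.3 − 22.3)
  = 1.863 / 43.00 = 0.04333 h⁻¹
t½ = ln2 / k = 0.693147 / 0.04333 = 16.00 h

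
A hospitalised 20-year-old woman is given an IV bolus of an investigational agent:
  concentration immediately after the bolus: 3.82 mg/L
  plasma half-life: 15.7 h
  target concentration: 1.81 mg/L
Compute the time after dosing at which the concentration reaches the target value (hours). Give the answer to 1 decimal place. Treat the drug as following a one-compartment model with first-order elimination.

k = ln2 / t½ = 0.693147 / 15.7 = 0.04415 h⁻¹
t = ln(C₀ / C) / k = ln(3.820 / 1.81) / 0.04415
  = ln(2.110) / 0.04415 = 0.7467 / 0.04415 = 16.91 h

16.9 h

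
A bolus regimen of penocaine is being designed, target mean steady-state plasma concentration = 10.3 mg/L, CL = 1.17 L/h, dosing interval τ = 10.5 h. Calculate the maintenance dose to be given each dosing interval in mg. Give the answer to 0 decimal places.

At steady state, Dose/τ = Css × CL.
Dose = Css × CL × τ = 10.3 × 1.170 × 10.5 = 126.5 mg

127 mg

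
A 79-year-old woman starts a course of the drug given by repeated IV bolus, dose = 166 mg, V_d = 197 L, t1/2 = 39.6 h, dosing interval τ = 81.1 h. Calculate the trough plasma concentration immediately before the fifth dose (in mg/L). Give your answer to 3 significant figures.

C₀ per dose = Dose / Vd = 166 / 197 = 0.8426 mg/L
k = ln2 / t½ = 0.693147 / 39.6 = 0.01750 h⁻¹
Fraction remaining after one interval: r = e^(−kτ) = e^(−0.01750 × 81.1) = 0.2419
Before dose 5, 4 doses have been given (aged 1τ, 2τ, 3τ, 4τ).
C_trough = C₀ × (r + r² + … + r^4) = C₀ × r(1−r^4)/(1−r)
        = 0.8426 × 0.2419 × (1 − 0.003424) / (1 − 0.2419) = 0.2679 mg/L

0.268 mg/L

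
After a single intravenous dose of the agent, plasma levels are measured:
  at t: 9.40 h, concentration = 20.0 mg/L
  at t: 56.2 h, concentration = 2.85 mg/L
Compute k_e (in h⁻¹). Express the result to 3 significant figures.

k = ln(C₁/C₂) / (t₂ − t₁) = ln(20.0/2.85) / (56.2 − 9.40)
  = 1.948 / 46.80 = 0.04162 h⁻¹

0.0416 h⁻¹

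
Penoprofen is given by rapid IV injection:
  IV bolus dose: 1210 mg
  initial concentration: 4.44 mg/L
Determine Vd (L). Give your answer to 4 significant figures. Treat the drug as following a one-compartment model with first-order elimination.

Vd = Dose / C₀ = 1210 / 4.44 = 272.5 L

272.5 L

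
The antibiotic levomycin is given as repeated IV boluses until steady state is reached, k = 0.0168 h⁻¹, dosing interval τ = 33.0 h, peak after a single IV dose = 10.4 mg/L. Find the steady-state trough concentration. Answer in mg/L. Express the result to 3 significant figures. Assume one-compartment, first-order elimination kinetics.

e^(−kτ) = e^(−0.01680 × 33.0) = 0.5744
Accumulation ratio R = 1 / (1 − e^(−kτ)) = 1 / (1 − 0.5744) = 2.350
Steady-state trough = C₀ × R × e^(−kτ) = 10.4 × 2.350 × 0.5744 = 14.04 mg/L

14.0 mg/L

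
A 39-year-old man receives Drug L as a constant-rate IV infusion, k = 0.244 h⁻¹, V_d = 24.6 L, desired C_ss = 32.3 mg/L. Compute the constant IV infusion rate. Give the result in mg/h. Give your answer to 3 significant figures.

CL = k × Vd = 0.2440 × 24.6 = 6.002 L/h
At steady state, infusion rate R₀ = Css × CL = 32.3 × 6.002 = 193.9 mg/h

194 mg/h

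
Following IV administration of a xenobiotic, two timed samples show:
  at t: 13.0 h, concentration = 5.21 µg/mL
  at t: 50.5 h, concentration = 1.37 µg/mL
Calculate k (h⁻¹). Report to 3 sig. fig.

0.0356 h⁻¹

k = ln(C₁/C₂) / (t₂ − t₁) = ln(5.21/1.37) / (50.5 − 13.0)
  = 1.336 / 37.50 = 0.03563 h⁻¹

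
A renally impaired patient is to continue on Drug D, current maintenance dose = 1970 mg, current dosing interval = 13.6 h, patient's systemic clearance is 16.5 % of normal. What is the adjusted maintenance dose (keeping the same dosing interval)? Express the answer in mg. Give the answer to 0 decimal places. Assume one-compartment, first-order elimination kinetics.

325 mg

To keep the same average steady-state level, dosing rate must scale with clearance.
CL ratio = 16.5 / 100 = 0.1650
New dose (same interval) = 1970 × 0.1650 = 325.1 mg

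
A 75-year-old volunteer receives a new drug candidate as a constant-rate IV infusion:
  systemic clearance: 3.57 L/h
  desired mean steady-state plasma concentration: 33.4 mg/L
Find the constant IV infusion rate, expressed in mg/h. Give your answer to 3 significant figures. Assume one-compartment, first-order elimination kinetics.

At steady state, infusion rate R₀ = Css × CL = 33.4 × 3.570 = 119.2 mg/h

119 mg/h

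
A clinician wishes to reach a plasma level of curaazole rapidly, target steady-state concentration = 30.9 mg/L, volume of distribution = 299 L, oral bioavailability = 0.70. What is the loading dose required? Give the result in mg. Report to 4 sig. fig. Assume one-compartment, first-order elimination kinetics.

LD = Css × Vd / F = 30.9 × 299 / 0.70 = 13200 mg

13200 mg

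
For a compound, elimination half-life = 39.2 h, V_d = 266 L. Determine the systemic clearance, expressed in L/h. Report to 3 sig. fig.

k = ln2 / t½ = 0.693147 / 39.2 = 0.01768 h⁻¹
CL = k × Vd = 0.01768 × 266 = 4.703 L/h

4.70 L/h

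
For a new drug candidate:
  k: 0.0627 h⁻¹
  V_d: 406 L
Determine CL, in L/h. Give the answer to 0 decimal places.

CL = k × Vd = 0.0627 × 406 = 25.46 L/h

25 L/h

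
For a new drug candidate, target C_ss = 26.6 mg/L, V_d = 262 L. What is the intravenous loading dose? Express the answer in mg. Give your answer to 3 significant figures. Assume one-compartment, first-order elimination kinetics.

LD = Css × Vd = 26.6 × 262 = 6969 mg

6970 mg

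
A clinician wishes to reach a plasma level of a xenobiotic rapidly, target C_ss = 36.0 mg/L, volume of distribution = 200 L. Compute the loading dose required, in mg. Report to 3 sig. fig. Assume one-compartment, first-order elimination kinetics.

7200 mg

LD = Css × Vd = 36.0 × 200 = 7200 mg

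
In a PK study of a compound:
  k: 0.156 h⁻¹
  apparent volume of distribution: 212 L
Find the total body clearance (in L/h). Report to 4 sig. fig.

33.07 L/h

CL = k × Vd = 0.156 × 212 = 33.07 L/h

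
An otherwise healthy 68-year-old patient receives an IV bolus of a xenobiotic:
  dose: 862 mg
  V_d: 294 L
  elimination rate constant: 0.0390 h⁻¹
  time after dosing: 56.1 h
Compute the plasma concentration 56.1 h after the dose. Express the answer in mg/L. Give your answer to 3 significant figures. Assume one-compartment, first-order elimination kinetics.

0.329 mg/L

C₀ = Dose / Vd = 862.0 / 294 = 2.932 mg/L
C = C₀ · e^(−k·t) = 2.932 × e^(−0.03900 × 56.1)
  = 2.932 × 0.1122 = 0.3290 mg/L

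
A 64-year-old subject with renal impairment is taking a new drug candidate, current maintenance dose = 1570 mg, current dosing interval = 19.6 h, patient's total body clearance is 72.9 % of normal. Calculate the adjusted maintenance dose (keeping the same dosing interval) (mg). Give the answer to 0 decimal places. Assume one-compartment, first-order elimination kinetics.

To keep the same average steady-state level, dosing rate must scale with clearance.
CL ratio = 72.9 / 100 = 0.7290
New dose (same interval) = 1570 × 0.7290 = 1145 mg

1145 mg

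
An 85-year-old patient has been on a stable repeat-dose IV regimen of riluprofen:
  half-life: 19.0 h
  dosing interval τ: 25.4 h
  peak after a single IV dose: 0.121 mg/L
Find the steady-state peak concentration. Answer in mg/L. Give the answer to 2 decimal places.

0.20 mg/L

k = ln2 / t½ = 0.693147 / 19.0 = 0.03648 h⁻¹
e^(−kτ) = e^(−0.03648 × 25.4) = 0.3959
Accumulation ratio R = 1 / (1 − e^(−kτ)) = 1 / (1 − 0.3959) = 1.655
Steady-state peak = C₀ × R = 0.121 × 1.655 = 0.2003 mg/L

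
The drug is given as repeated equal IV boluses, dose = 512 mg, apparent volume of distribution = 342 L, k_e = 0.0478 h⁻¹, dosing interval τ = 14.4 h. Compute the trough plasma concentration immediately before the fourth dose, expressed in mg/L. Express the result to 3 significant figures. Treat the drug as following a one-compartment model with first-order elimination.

1.32 mg/L

C₀ per dose = Dose / Vd = 512 / 342 = 1.497 mg/L
Fraction remaining after one interval: r = e^(−kτ) = e^(−0.04780 × 14.4) = 0.5024
Before dose 4, 3 doses have been given (aged 1τ, 2τ, 3τ).
C_trough = C₀ × (r + r² + … + r^3) = C₀ × r(1−r^3)/(1−r)
        = 1.497 × 0.5024 × (1 − 0.1268) / (1 − 0.5024) = 1.320 mg/L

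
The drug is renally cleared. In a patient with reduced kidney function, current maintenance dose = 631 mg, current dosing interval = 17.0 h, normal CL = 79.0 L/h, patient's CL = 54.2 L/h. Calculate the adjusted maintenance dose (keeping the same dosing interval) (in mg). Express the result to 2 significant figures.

430 mg

To keep the same average steady-state level, dosing rate must scale with clearance.
CL ratio = 54.2 / 79.0 = 0.6861
New dose (same interval) = 631 × 0.6861 = 432.9 mg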